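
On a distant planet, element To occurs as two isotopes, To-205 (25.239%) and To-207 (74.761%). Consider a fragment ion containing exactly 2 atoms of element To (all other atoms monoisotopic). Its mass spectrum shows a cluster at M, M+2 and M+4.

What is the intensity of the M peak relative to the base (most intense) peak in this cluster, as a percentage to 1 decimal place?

11.4%

Binomial terms of (0.25239 + 0.74761)^2: M 0.0637, M+2 0.3774, M+4 0.5589 → M+4 is the base peak.
P(M+4) = C(2,2) × 0.25239^0 × 0.74761^2 = 1 × 1.0000 × 0.55892071 = 0.558921 (base)
P(M) = C(2,0) × 0.25239^2 × 0.74761^0 = 1 × 0.06370071 × 1.0000 = 0.063701
Relative intensity = 0.063701 / 0.558921 × 100 = 11.4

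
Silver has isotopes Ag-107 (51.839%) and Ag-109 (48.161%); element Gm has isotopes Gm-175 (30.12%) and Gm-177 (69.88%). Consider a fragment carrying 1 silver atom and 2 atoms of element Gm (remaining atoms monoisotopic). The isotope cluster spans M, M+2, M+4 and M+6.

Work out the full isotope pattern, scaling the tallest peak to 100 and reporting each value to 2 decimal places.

Silver pattern (n=1): 0.51839 : 0.48161
Element Gm pattern (n=2): 0.09072144 : 0.42095712 : 0.48832144
Convolve the two distributions (both contribute in 2-u steps):
  M: 0.51839×0.09072144 = 0.047029
  M+2: 0.51839×0.42095712 + 0.48161×0.09072144 = 0.261912
  M+4: 0.51839×0.48832144 + 0.48161×0.42095712 = 0.455878
  M+6: 0.48161×0.48832144 = 0.235180
Scale to base peak (0.455878) = 100: 10.32 : 57.45 : 100.00 : 51.59

10.32 : 57.45 : 100.00 : 51.59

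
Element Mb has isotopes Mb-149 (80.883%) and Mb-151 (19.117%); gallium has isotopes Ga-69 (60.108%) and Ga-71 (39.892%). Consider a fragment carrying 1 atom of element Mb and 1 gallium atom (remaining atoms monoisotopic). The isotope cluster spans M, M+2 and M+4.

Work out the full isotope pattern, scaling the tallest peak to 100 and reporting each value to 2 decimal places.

100.00 : 90.00 : 15.69

Element Mb pattern (n=1): 0.80883 : 0.19117
Gallium pattern (n=1): 0.60108 : 0.39892
Convolve the two distributions (both contribute in 2-u steps):
  M: 0.80883×0.60108 = 0.486172
  M+2: 0.80883×0.39892 + 0.19117×0.60108 = 0.437567
  M+4: 0.19117×0.39892 = 0.076262
Scale to base peak (0.486172) = 100: 100.00 : 90.00 : 15.69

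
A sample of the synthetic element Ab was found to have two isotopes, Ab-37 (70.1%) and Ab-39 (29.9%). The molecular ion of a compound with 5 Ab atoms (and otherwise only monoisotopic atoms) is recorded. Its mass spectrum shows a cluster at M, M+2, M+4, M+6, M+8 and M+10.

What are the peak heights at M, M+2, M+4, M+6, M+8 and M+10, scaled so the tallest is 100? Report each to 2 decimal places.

Each Ab atom is independently Ab-37 (p = 0.701) or Ab-39 (q = 0.299); the cluster is the binomial expansion (p + q)^5.
P(M) = 0.701^5 = 0.169274
P(M+2) = 5 × 0.701^4 × 0.299^1 = 0.361005
P(M+4) = 10 × 0.701^3 × 0.299^2 = 0.307962
P(M+6) = 10 × 0.701^2 × 0.299^3 = 0.131356
P(M+8) = 5 × 0.701^1 × 0.299^4 = 0.028014
P(M+10) = 0.299^5 = 0.002390
The M+2 peak is largest (0.361005); scaling to 100 gives 46.89 : 100.00 : 85.31 : 36.39 : 7.76 : 0.66.

46.89 : 100.00 : 85.31 : 36.39 : 7.76 : 0.66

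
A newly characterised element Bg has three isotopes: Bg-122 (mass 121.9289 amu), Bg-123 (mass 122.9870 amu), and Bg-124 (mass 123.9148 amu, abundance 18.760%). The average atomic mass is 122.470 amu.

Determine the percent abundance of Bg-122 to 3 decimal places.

The remaining 81.240% is split between Bg-122 (fraction x) and Bg-123 (fraction 0.81240 − x).
Substituting: 121.9289x + 122.9870(0.81240 − x) = 99.22358352
(121.9289 − 122.9870)x = -0.69105528  ⇒  x = 0.65311, y = 0.15929
Bg-122: 65.311%, Bg-123: 15.929%.

65.311%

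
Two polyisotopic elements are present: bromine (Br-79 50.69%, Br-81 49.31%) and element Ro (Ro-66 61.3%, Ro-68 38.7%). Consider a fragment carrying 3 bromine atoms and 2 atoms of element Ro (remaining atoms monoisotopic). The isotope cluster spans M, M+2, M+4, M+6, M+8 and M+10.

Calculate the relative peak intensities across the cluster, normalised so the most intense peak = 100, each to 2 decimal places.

14.45 : 60.40 : 100.00 : 81.88 : 33.14 : 5.30

Bromine pattern (n=3): 0.13024674 : 0.3801026 : 0.36975457 : 0.11989609
Element Ro pattern (n=2): 0.375769 : 0.474462 : 0.149769
Convolve the two distributions (both contribute in 2-u steps):
  M: 0.13024674×0.375769 = 0.048943
  M+2: 0.13024674×0.474462 + 0.3801026×0.375769 = 0.204628
  M+4: 0.13024674×0.149769 + 0.3801026×0.474462 + 0.36975457×0.375769 = 0.338793
  M+6: 0.3801026×0.149769 + 0.36975457×0.474462 + 0.11989609×0.375769 = 0.277415
  M+8: 0.36975457×0.149769 + 0.11989609×0.474462 = 0.112264
  M+10: 0.11989609×0.149769 = 0.017957
Scale to base peak (0.338793) = 100: 14.45 : 60.40 : 100.00 : 81.88 : 33.14 : 5.30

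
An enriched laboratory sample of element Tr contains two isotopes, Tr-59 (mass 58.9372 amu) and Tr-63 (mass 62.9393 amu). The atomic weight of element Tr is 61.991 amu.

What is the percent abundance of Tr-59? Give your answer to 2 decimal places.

23.70%

With x = fraction of Tr-59 (so Tr-63 is 1 − x):
58.9372·x + 62.9393·(1 − x) = 61.991
(58.9372 − 62.9393)·x = 61.991 − 62.9393
x = -0.9483 / -4.0021 = 0.23695 → 23.70% Tr-59, 76.30% Tr-63.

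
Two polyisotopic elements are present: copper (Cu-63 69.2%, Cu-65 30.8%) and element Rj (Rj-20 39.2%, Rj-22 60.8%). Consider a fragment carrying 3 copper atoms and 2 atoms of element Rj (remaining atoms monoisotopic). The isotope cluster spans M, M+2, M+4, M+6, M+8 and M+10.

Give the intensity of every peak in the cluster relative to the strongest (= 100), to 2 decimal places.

14.00 : 62.13 : 100.00 : 72.02 : 23.85 : 2.97

Copper pattern (n=3): 0.33137389 : 0.44247034 : 0.19693766 : 0.02921811
Element Rj pattern (n=2): 0.153664 : 0.476672 : 0.369664
Convolve the two distributions (both contribute in 2-u steps):
  M: 0.33137389×0.153664 = 0.050920
  M+2: 0.33137389×0.476672 + 0.44247034×0.153664 = 0.225948
  M+4: 0.33137389×0.369664 + 0.44247034×0.476672 + 0.19693766×0.153664 = 0.363672
  M+6: 0.44247034×0.369664 + 0.19693766×0.476672 + 0.02921811×0.153664 = 0.261930
  M+8: 0.19693766×0.369664 + 0.02921811×0.476672 = 0.086728
  M+10: 0.02921811×0.369664 = 0.010801
Scale to base peak (0.363672) = 100: 14.00 : 62.13 : 100.00 : 72.02 : 23.85 : 2.97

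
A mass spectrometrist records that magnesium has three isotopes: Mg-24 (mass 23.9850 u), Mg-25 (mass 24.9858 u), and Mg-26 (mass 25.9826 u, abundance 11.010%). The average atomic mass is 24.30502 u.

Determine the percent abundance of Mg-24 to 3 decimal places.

The remaining 88.990% is split between Mg-24 (fraction x) and Mg-25 (fraction 0.88990 − x).
Substituting: 23.9850x + 24.9858(0.88990 − x) = 21.44433574
(23.9850 − 24.9858)x = -0.79052768  ⇒  x = 0.78990, y = 0.10000
Mg-24: 78.990%, Mg-25: 10.000%.

78.990%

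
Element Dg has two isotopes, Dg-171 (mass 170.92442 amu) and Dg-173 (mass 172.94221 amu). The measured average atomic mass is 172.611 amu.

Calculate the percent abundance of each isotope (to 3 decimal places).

Dg-171: 16.414%, Dg-173: 83.586%

Writing the weighted mean with unknown fraction x of Dg-171:
170.92442·x + 172.94221·(1 − x) = 172.611
(170.92442 − 172.94221)·x = 172.611 − 172.94221
x = -0.33121 / -2.01779 = 0.16414 → 16.414% Dg-171, 83.586% Dg-173.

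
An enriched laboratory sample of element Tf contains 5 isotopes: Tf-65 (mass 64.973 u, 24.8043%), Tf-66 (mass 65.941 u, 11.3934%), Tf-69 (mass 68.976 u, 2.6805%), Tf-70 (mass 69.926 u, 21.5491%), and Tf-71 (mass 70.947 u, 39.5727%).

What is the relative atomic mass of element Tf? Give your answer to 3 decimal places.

Average mass = Σ (abundance × isotope mass) = 0.248043 × 64.973 + 0.113934 × 65.941 + 0.026805 × 68.976 + 0.215491 × 69.926 + 0.395727 × 70.947
= 16.1161 + 7.5129 + 1.8489 + 15.0684 + 28.0756 = 68.6219 u

68.622 u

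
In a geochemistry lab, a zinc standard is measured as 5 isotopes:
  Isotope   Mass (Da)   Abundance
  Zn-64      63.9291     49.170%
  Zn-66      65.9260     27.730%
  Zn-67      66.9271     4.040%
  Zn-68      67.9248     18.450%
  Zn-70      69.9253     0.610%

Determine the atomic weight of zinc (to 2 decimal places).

Ar = Σ fᵢ·mᵢ = 0.49170 × 63.9291 + 0.27730 × 65.9260 + 0.04040 × 66.9271 + 0.18450 × 67.9248 + 0.00610 × 69.9253
= 31.43394 + 18.28128 + 2.70385 + 12.53213 + 0.42654 = 65.37774 Da

65.38 Da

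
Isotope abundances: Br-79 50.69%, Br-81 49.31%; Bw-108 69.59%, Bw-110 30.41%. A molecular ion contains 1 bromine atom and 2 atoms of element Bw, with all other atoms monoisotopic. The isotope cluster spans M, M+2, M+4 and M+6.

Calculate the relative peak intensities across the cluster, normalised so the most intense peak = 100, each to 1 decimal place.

54.1 : 100.0 : 56.4 : 10.1

Bromine pattern (n=1): 0.5069 : 0.4931
Element Bw pattern (n=2): 0.48427681 : 0.42324638 : 0.09247681
Convolve the two distributions (both contribute in 2-u steps):
  M: 0.5069×0.48427681 = 0.245480
  M+2: 0.5069×0.42324638 + 0.4931×0.48427681 = 0.453340
  M+4: 0.5069×0.09247681 + 0.4931×0.42324638 = 0.255579
  M+6: 0.4931×0.09247681 = 0.045600
Scale to base peak (0.453340) = 100: 54.1 : 100.0 : 56.4 : 10.1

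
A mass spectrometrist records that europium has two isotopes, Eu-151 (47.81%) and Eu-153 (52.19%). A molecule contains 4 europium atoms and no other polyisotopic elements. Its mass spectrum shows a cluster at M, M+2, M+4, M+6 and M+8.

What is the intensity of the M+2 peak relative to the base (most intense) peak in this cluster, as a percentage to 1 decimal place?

61.1%

Term probabilities: M 0.0522, M+2 0.2281, M+4 0.3736, M+6 0.2719, M+8 0.0742. Base peak = M+4.
P(M+4) = C(4,2) × 0.4781^2 × 0.5219^2 = 6 × 0.22857961 × 0.27237961 = 0.373563 (base)
P(M+2) = C(4,1) × 0.4781^3 × 0.5219^1 = 4 × 0.10928391 × 0.5219 = 0.228141
Relative intensity = 0.228141 / 0.373563 × 100 = 61.1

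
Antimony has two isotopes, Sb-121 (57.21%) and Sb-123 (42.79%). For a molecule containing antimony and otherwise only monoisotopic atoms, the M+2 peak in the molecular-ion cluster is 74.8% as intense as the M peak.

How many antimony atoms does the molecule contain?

With n Sb atoms, P(M+2)/P(M) = C(n,1)·p^(n−1)q / p^n = n·q/p = n · 0.4279/0.5721.
n = 0.748 × 0.5721/0.4279 = 1.00 ≈ 1

1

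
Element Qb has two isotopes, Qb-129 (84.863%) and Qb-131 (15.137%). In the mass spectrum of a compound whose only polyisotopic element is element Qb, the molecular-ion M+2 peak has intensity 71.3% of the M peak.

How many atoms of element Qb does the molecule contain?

4

With n Qb atoms, P(M+2)/P(M) = C(n,1)·p^(n−1)q / p^n = n·q/p = n · 0.15137/0.84863.
n = 0.713 × 0.84863/0.15137 = 4.00 ≈ 4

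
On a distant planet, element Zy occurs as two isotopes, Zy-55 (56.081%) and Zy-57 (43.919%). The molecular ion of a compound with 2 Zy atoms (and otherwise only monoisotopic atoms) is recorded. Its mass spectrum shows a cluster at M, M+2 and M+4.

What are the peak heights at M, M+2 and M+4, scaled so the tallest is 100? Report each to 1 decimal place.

Each Zy atom is independently Zy-55 (p = 0.56081) or Zy-57 (q = 0.43919); the cluster is the binomial expansion (p + q)^2.
P(M) = 0.56081^2 = 0.314508
P(M+2) = 2 × 0.56081^1 × 0.43919^1 = 0.492604
P(M+4) = 0.43919^2 = 0.192888
The M+2 peak is largest (0.492604); scaling to 100 gives 63.8 : 100.0 : 39.2.

63.8 : 100.0 : 39.2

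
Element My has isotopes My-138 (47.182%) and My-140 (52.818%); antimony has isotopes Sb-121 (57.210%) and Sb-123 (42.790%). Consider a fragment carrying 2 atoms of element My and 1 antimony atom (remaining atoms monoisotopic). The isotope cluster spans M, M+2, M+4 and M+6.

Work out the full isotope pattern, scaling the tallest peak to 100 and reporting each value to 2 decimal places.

33.48 : 100.00 : 98.02 : 31.38

Element My pattern (n=2): 0.22261411 : 0.49841178 : 0.27897411
Antimony pattern (n=1): 0.5721 : 0.4279
Convolve the two distributions (both contribute in 2-u steps):
  M: 0.22261411×0.5721 = 0.127358
  M+2: 0.22261411×0.4279 + 0.49841178×0.5721 = 0.380398
  M+4: 0.49841178×0.4279 + 0.27897411×0.5721 = 0.372871
  M+6: 0.27897411×0.4279 = 0.119373
Scale to base peak (0.380398) = 100: 33.48 : 100.00 : 98.02 : 31.38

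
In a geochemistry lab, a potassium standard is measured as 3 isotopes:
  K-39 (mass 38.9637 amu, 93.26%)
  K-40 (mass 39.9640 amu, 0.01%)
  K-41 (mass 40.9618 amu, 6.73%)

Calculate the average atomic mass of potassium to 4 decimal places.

Average mass = Σ (abundance × isotope mass) = 0.9326 × 38.9637 + 0.0001 × 39.9640 + 0.0673 × 40.9618
= 36.33755 + 0.00400 + 2.75673 = 39.09828 amu

39.0983 amu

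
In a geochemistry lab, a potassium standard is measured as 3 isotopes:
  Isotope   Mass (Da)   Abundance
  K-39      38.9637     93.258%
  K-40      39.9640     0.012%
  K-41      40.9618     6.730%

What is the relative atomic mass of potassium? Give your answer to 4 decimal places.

Average mass = Σ (abundance × isotope mass) = 0.93258 × 38.9637 + 0.00012 × 39.9640 + 0.06730 × 40.9618
= 36.33677 + 0.00480 + 2.75673 = 39.09830 Da

39.0983 Da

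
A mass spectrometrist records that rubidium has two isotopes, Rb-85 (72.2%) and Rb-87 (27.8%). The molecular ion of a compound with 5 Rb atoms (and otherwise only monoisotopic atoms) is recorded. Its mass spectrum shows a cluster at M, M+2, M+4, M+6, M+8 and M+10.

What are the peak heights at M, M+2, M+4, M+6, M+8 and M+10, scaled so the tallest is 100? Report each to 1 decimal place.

The 5 Rb atoms are independent, so intensities follow the terms of (0.722 + 0.278)^5.
P(M) = 0.722^5 = 0.196194
P(M+2) = 5 × 0.722^4 × 0.278^1 = 0.377714
P(M+4) = 10 × 0.722^3 × 0.278^2 = 0.290872
P(M+6) = 10 × 0.722^2 × 0.278^3 = 0.111998
P(M+8) = 5 × 0.722^1 × 0.278^4 = 0.021562
P(M+10) = 0.278^5 = 0.001660
The M+2 peak is largest (0.377714); scaling to 100 gives 51.9 : 100.0 : 77.0 : 29.7 : 5.7 : 0.4.

51.9 : 100.0 : 77.0 : 29.7 : 5.7 : 0.4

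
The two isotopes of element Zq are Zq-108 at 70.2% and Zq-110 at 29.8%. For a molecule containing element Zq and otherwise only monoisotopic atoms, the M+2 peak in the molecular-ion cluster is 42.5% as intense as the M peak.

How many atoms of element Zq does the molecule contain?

With n Zq atoms, P(M+2)/P(M) = C(n,1)·p^(n−1)q / p^n = n·q/p = n · 0.298/0.702.
n = 0.425 × 0.702/0.298 = 1.00 ≈ 1

1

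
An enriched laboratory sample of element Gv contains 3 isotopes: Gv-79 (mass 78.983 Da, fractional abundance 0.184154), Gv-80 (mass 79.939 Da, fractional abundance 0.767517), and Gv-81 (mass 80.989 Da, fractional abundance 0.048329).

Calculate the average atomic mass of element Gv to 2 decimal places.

The abundance-weighted mean is 0.184154 × 78.983 + 0.767517 × 79.939 + 0.048329 × 80.989
= 14.5450 + 61.3545 + 3.9141 = 79.8136 Da

79.81 Da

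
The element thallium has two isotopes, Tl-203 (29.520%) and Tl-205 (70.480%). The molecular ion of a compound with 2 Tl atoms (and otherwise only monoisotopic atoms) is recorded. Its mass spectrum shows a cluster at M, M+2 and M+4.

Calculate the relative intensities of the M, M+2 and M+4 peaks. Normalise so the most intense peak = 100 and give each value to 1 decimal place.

Each Tl atom is independently Tl-203 (p = 0.29520) or Tl-205 (q = 0.70480); the cluster is the binomial expansion (p + q)^2.
P(M) = 0.29520^2 = 0.087143
P(M+2) = 2 × 0.29520^1 × 0.70480^1 = 0.416114
P(M+4) = 0.70480^2 = 0.496743
The M+4 peak is largest (0.496743); scaling to 100 gives 17.5 : 83.8 : 100.0.

17.5 : 83.8 : 100.0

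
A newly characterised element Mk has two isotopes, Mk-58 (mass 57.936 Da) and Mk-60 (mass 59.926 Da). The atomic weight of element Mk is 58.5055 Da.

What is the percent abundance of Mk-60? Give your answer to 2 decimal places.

28.62%

Writing the weighted mean with unknown fraction x of Mk-58:
57.936·x + 59.926·(1 − x) = 58.5055
(57.936 − 59.926)·x = 58.5055 − 59.926
x = -1.4205 / -1.990 = 0.71382 → 71.38% Mk-58, 28.62% Mk-60.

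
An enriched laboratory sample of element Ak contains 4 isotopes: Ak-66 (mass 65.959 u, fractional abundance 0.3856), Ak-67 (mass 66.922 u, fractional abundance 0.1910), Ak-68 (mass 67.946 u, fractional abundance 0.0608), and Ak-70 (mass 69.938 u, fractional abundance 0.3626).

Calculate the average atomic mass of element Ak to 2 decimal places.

67.71 u

The abundance-weighted mean is 0.3856 × 65.959 + 0.1910 × 66.922 + 0.0608 × 67.946 + 0.3626 × 69.938
= 25.4338 + 12.7821 + 4.1311 + 25.3595 = 67.7065 u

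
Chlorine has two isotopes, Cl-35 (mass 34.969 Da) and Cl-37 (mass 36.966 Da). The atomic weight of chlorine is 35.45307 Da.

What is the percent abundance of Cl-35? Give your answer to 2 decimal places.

75.76%

Let x be the fractional abundance of Cl-35; then Cl-37 has abundance 1 − x.
34.969·x + 36.966·(1 − x) = 35.45307
(34.969 − 36.966)·x = 35.45307 − 36.966
x = -1.51293 / -1.997 = 0.75760 → 75.76% Cl-35, 24.24% Cl-37.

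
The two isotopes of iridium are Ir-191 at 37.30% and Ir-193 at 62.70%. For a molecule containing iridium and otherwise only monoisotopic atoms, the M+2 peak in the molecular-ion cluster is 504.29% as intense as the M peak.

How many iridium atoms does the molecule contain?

3

The M+2/M ratio from n Ir atoms is n · q/p = n · 0.6270/0.3730.
n = 5.0429 × 0.3730/0.6270 = 3.00 ≈ 3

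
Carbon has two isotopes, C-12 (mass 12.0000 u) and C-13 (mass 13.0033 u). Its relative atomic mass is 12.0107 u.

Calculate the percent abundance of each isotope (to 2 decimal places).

C-12: 98.93%, C-13: 1.07%

Writing the weighted mean with unknown fraction x of C-12:
12.0000·x + 13.0033·(1 − x) = 12.0107
(12.0000 − 13.0033)·x = 12.0107 − 13.0033
x = -0.9926 / -1.0033 = 0.98934 → 98.93% C-12, 1.07% C-13.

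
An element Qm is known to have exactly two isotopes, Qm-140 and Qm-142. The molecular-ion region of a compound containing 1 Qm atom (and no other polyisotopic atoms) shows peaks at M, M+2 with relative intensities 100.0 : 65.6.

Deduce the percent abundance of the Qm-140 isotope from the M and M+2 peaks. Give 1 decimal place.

60.4%

Write p for the Qm-140 fraction. I(M+2)/I(M) = [C(1,1)·p^0·(1−p)] / p^1 = 1·(1−p)/p = 65.6/100.0 = 0.6560
(1−p)/p = 0.6560/1 = 0.6560  ⇒  p = 1/(1 + 0.6560) = 0.6039
Qm-140: 60.4%, Qm-142: 39.6%.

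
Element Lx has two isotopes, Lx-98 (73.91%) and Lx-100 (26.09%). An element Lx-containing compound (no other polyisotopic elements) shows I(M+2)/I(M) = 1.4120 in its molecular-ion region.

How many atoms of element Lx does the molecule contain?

4

For n independent Lx atoms, I(M+2)/I(M) = n · (abundance Lx-100) / (abundance Lx-98) = n · 0.2609/0.7391.
n = 1.4120 × 0.7391/0.2609 = 4.00 ≈ 4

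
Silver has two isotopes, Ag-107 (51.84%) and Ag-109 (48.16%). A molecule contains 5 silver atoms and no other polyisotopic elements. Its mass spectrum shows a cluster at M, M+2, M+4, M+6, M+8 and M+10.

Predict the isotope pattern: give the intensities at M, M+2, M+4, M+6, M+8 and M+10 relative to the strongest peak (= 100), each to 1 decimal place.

11.6 : 53.8 : 100.0 : 92.9 : 43.2 : 8.0

Each Ag atom is independently Ag-107 (p = 0.5184) or Ag-109 (q = 0.4816); the cluster is the binomial expansion (p + q)^5.
P(M) = 0.5184^5 = 0.037439
P(M+2) = 5 × 0.5184^4 × 0.4816^1 = 0.173907
P(M+4) = 10 × 0.5184^3 × 0.4816^2 = 0.323123
P(M+6) = 10 × 0.5184^2 × 0.4816^3 = 0.300185
P(M+8) = 5 × 0.5184^1 × 0.4816^4 = 0.139438
P(M+10) = 0.4816^5 = 0.025908
The M+4 peak is largest (0.323123); scaling to 100 gives 11.6 : 53.8 : 100.0 : 92.9 : 43.2 : 8.0.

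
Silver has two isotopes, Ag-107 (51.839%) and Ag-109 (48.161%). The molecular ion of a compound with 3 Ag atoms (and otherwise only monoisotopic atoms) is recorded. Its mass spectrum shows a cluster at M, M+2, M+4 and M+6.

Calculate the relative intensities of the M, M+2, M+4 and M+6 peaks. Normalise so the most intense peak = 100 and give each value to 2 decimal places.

35.88 : 100.00 : 92.90 : 28.77

The 3 Ag atoms are independent, so intensities follow the terms of (0.51839 + 0.48161)^3.
P(M) = 0.51839^3 = 0.139306
P(M+2) = 3 × 0.51839^2 × 0.48161^1 = 0.388267
P(M+4) = 3 × 0.51839^1 × 0.48161^2 = 0.360719
P(M+6) = 0.48161^3 = 0.111709
The M+2 peak is largest (0.388267); scaling to 100 gives 35.88 : 100.00 : 92.90 : 28.77.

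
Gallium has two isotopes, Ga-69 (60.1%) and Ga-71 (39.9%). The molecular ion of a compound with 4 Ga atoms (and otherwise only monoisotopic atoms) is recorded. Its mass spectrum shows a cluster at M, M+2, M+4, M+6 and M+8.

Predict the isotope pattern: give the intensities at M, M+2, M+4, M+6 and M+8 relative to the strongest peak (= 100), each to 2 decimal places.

Expanding (0.601 + 0.399)^4:
P(M) = 0.601^4 = 0.130466
P(M+2) = 4 × 0.601^3 × 0.399^1 = 0.346463
P(M+4) = 6 × 0.601^2 × 0.399^2 = 0.345021
P(M+6) = 4 × 0.601^1 × 0.399^3 = 0.152705
P(M+8) = 0.399^4 = 0.025345
The M+2 peak is largest (0.346463); scaling to 100 gives 37.66 : 100.00 : 99.58 : 44.08 : 7.32.

37.66 : 100.00 : 99.58 : 44.08 : 7.32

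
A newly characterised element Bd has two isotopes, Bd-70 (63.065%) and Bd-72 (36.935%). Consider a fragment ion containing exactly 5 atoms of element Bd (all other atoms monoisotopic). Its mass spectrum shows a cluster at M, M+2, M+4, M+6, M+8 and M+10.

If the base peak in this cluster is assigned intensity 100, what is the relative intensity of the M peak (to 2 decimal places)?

Term probabilities: M 0.0998, M+2 0.2921, M+4 0.3422, M+6 0.2004, M+8 0.0587, M+10 0.0069. Base peak = M+4.
P(M+4) = C(5,2) × 0.63065^3 × 0.36935^2 = 10 × 0.25082175 × 0.13641942 = 0.342170 (base)
P(M) = C(5,0) × 0.63065^5 × 0.36935^0 = 1 × 0.09975668 × 1.0000 = 0.099757
Relative intensity = 0.099757 / 0.342170 × 100 = 29.15

29.15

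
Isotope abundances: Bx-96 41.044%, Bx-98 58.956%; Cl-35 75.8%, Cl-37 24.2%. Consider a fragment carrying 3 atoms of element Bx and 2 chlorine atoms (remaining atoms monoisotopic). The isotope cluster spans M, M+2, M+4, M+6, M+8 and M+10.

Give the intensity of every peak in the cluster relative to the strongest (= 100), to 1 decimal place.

11.1 : 54.7 : 100.0 : 81.3 : 27.9 : 3.3

Element Bx pattern (n=3): 0.06914313 : 0.29795359 : 0.42798343 : 0.20491985
Chlorine pattern (n=2): 0.574564 : 0.366872 : 0.058564
Convolve the two distributions (both contribute in 2-u steps):
  M: 0.06914313×0.574564 = 0.039727
  M+2: 0.06914313×0.366872 + 0.29795359×0.574564 = 0.196560
  M+4: 0.06914313×0.058564 + 0.29795359×0.366872 + 0.42798343×0.574564 = 0.359264
  M+6: 0.29795359×0.058564 + 0.42798343×0.366872 + 0.20491985×0.574564 = 0.292204
  M+8: 0.42798343×0.058564 + 0.20491985×0.366872 = 0.100244
  M+10: 0.20491985×0.058564 = 0.012001
Scale to base peak (0.359264) = 100: 11.1 : 54.7 : 100.0 : 81.3 : 27.9 : 3.3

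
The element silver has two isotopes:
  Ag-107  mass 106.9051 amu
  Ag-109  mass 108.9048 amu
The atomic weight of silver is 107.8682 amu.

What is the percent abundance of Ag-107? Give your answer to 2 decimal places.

Let x be the fractional abundance of Ag-107; then Ag-109 has abundance 1 − x.
106.9051·x + 108.9048·(1 − x) = 107.8682
(106.9051 − 108.9048)·x = 107.8682 − 108.9048
x = -1.0366 / -1.9997 = 0.51838 → 51.84% Ag-107, 48.16% Ag-109.

51.84%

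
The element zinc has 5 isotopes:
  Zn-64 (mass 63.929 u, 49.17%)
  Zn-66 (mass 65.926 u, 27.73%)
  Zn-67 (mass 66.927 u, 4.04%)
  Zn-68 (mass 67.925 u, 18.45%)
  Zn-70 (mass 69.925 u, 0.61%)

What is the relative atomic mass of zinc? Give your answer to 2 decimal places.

65.38 u

Ar = Σ fᵢ·mᵢ = 0.4917 × 63.929 + 0.2773 × 65.926 + 0.0404 × 66.927 + 0.1845 × 67.925 + 0.0061 × 69.925
= 31.4339 + 18.2813 + 2.7039 + 12.5322 + 0.4265 = 65.3778 u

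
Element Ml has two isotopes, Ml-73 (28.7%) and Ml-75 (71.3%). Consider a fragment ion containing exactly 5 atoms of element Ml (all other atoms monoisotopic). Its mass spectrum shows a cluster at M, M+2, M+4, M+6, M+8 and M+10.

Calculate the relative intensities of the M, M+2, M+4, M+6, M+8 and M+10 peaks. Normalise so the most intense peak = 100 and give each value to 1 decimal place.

0.5 : 6.5 : 32.4 : 80.5 : 100.0 : 49.7

The 5 Ml atoms are independent, so intensities follow the terms of (0.287 + 0.713)^5.
P(M) = 0.287^5 = 0.001947
P(M+2) = 5 × 0.287^4 × 0.713^1 = 0.024187
P(M+4) = 10 × 0.287^3 × 0.713^2 = 0.120178
P(M+6) = 10 × 0.287^2 × 0.713^3 = 0.298561
P(M+8) = 5 × 0.287^1 × 0.713^4 = 0.370860
P(M+10) = 0.713^5 = 0.184267
The M+8 peak is largest (0.370860); scaling to 100 gives 0.5 : 6.5 : 32.4 : 80.5 : 100.0 : 49.7.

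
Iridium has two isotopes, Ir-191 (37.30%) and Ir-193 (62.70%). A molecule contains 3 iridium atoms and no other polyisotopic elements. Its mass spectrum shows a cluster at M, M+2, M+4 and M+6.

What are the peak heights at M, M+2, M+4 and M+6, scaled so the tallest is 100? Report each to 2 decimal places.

The 3 Ir atoms are independent, so intensities follow the terms of (0.3730 + 0.6270)^3.
P(M) = 0.3730^3 = 0.051895
P(M+2) = 3 × 0.3730^2 × 0.6270^1 = 0.261702
P(M+4) = 3 × 0.3730^1 × 0.6270^2 = 0.439911
P(M+6) = 0.6270^3 = 0.246492
The M+4 peak is largest (0.439911); scaling to 100 gives 11.80 : 59.49 : 100.00 : 56.03.

11.80 : 59.49 : 100.00 : 56.03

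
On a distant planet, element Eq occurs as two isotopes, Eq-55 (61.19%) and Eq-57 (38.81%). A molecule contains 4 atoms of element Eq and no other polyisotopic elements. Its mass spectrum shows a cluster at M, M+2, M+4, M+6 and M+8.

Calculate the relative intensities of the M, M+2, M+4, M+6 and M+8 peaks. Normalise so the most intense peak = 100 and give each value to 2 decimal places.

39.42 : 100.00 : 95.14 : 40.23 : 6.38

Each Eq atom is independently Eq-55 (p = 0.6119) or Eq-57 (q = 0.3881); the cluster is the binomial expansion (p + q)^4.
P(M) = 0.6119^4 = 0.140192
P(M+2) = 4 × 0.6119^3 × 0.3881^1 = 0.355668
P(M+4) = 6 × 0.6119^2 × 0.3881^2 = 0.338376
P(M+6) = 4 × 0.6119^1 × 0.3881^3 = 0.143078
P(M+8) = 0.3881^4 = 0.022687
The M+2 peak is largest (0.355668); scaling to 100 gives 39.42 : 100.00 : 95.14 : 40.23 : 6.38.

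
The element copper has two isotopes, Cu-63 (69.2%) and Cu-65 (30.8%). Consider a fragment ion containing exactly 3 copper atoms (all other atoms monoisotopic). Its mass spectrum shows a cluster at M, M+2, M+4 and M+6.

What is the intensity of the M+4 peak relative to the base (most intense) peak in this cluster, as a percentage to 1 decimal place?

(0.692 + 0.308)^3 gives M 0.3314, M+2 0.4425, M+4 0.1969, M+6 0.0292; the largest is M+2.
P(M+2) = C(3,1) × 0.692^2 × 0.308^1 = 3 × 0.478864 × 0.3080 = 0.442470 (base)
P(M+4) = C(3,2) × 0.692^1 × 0.308^2 = 3 × 0.6920 × 0.094864 = 0.196938
Relative intensity = 0.196938 / 0.442470 × 100 = 44.5

44.5%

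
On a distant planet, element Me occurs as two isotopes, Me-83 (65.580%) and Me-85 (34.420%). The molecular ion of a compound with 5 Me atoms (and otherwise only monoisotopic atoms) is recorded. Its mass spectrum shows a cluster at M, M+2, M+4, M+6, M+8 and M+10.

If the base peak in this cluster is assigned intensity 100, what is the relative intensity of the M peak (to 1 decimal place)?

Term probabilities: M 0.1213, M+2 0.3183, M+4 0.3341, M+6 0.1754, M+8 0.0460, M+10 0.0048. Base peak = M+4.
P(M+4) = C(5,2) × 0.65580^3 × 0.34420^2 = 10 × 0.28204229 × 0.11847364 = 0.334146 (base)
P(M) = C(5,0) × 0.65580^5 × 0.34420^0 = 1 × 0.12129896 × 1.0000 = 0.121299
Relative intensity = 0.121299 / 0.334146 × 100 = 36.3

36.3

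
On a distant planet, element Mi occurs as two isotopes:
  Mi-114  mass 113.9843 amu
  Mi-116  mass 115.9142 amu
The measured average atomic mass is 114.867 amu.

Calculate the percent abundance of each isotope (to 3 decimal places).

Mi-114: 54.262%, Mi-116: 45.738%

With x = fraction of Mi-114 (so Mi-116 is 1 − x):
113.9843·x + 115.9142·(1 − x) = 114.867
(113.9843 − 115.9142)·x = 114.867 − 115.9142
x = -1.0472 / -1.9299 = 0.54262 → 54.262% Mi-114, 45.738% Mi-116.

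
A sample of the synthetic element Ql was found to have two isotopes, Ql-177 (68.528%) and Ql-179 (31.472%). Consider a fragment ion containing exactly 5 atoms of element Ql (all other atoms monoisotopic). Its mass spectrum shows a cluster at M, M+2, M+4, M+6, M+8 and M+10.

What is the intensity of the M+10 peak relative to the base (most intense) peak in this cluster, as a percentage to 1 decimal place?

Term probabilities: M 0.1511, M+2 0.3470, M+4 0.3188, M+6 0.1464, M+8 0.0336, M+10 0.0031. Base peak = M+2.
P(M+2) = C(5,1) × 0.68528^4 × 0.31472^1 = 5 × 0.22053231 × 0.31472 = 0.347030 (base)
P(M+10) = C(5,5) × 0.68528^0 × 0.31472^5 = 1 × 1.0000 × 0.0030876 = 0.003088
Relative intensity = 0.003088 / 0.347030 × 100 = 0.9

0.9%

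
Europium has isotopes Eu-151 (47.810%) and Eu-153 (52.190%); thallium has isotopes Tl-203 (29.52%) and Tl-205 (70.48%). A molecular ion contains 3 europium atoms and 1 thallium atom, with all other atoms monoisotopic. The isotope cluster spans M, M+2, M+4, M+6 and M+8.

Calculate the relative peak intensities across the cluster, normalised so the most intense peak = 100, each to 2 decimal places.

8.78 : 49.70 : 100.00 : 86.33 : 27.26

Europium pattern (n=3): 0.10928391 : 0.3578871 : 0.39067407 : 0.14215492
Thallium pattern (n=1): 0.2952 : 0.7048
Convolve the two distributions (both contribute in 2-u steps):
  M: 0.10928391×0.2952 = 0.032261
  M+2: 0.10928391×0.7048 + 0.3578871×0.2952 = 0.182672
  M+4: 0.3578871×0.7048 + 0.39067407×0.2952 = 0.367566
  M+6: 0.39067407×0.7048 + 0.14215492×0.2952 = 0.317311
  M+8: 0.14215492×0.7048 = 0.100191
Scale to base peak (0.367566) = 100: 8.78 : 49.70 : 100.00 : 86.33 : 27.26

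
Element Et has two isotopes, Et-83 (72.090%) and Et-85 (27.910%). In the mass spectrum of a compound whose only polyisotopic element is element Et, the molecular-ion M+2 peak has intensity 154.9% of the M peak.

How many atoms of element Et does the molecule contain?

4

With n Et atoms, P(M+2)/P(M) = C(n,1)·p^(n−1)q / p^n = n·q/p = n · 0.27910/0.72090.
n = 1.549 × 0.72090/0.27910 = 4.00 ≈ 4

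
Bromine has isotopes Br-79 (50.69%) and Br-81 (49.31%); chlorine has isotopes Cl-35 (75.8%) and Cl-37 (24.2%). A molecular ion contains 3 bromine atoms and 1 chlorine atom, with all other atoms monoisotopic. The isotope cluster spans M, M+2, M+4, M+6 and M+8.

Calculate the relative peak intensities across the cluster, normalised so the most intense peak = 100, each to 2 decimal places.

26.52 : 85.86 : 100.00 : 48.45 : 7.79

Bromine pattern (n=3): 0.13024674 : 0.3801026 : 0.36975457 : 0.11989609
Chlorine pattern (n=1): 0.7580 : 0.2420
Convolve the two distributions (both contribute in 2-u steps):
  M: 0.13024674×0.7580 = 0.098727
  M+2: 0.13024674×0.2420 + 0.3801026×0.7580 = 0.319637
  M+4: 0.3801026×0.2420 + 0.36975457×0.7580 = 0.372259
  M+6: 0.36975457×0.2420 + 0.11989609×0.7580 = 0.180362
  M+8: 0.11989609×0.2420 = 0.029015
Scale to base peak (0.372259) = 100: 26.52 : 85.86 : 100.00 : 48.45 : 7.79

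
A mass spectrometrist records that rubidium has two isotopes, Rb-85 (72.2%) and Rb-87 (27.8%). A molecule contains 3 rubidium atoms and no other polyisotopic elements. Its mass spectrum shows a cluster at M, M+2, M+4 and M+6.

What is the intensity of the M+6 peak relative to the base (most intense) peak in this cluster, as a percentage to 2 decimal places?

Term probabilities: M 0.3764, M+2 0.4348, M+4 0.1674, M+6 0.0215. Base peak = M+2.
P(M+2) = C(3,1) × 0.722^2 × 0.278^1 = 3 × 0.521284 × 0.2780 = 0.434751 (base)
P(M+6) = C(3,3) × 0.722^0 × 0.278^3 = 1 × 1.0000 × 0.02148495 = 0.021485
Relative intensity = 0.021485 / 0.434751 × 100 = 4.94

4.94%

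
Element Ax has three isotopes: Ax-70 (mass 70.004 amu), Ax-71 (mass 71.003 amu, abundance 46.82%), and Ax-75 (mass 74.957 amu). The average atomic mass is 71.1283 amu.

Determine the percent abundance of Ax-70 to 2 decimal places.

39.92%

Let x and y be the fractions of Ax-70 and Ax-75. Then x + y = 1 − 0.4682 = 0.5318 and 70.004x + 74.957y = 71.1283 − 0.4682×71.003 = 37.8846954.
Substituting: 70.004x + 74.957(0.5318 − x) = 37.8846954
(70.004 − 74.957)x = -1.9774372  ⇒  x = 0.39924, y = 0.13256
Ax-70: 39.92%, Ax-75: 13.26%.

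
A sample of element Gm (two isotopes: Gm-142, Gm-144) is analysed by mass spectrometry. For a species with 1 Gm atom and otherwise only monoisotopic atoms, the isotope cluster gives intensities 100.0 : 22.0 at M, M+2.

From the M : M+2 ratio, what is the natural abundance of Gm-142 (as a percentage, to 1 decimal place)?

82.0%

If p is the fraction of Gm that is Gm-142, then I(M+2)/I(M) = [C(1,1)·p^0·(1−p)] / p^1 = 1·(1−p)/p = 22.0/100.0 = 0.2200
(1−p)/p = 0.2200/1 = 0.2200  ⇒  p = 1/(1 + 0.2200) = 0.8197
Gm-142: 82.0%, Gm-144: 18.0%.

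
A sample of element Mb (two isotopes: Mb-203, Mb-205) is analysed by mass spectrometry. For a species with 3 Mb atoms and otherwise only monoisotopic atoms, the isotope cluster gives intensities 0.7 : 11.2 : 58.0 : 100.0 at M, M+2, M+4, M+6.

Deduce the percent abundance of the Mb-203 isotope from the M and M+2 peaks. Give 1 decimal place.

Write p for the Mb-203 fraction. I(M+2)/I(M) = [C(3,1)·p^2·(1−p)] / p^3 = 3·(1−p)/p = 11.2/0.7 = 16.0000
(1−p)/p = 16.0000/3 = 5.3333  ⇒  p = 1/(1 + 5.3333) = 0.1579
Mb-203: 15.8%, Mb-205: 84.2%.

15.8%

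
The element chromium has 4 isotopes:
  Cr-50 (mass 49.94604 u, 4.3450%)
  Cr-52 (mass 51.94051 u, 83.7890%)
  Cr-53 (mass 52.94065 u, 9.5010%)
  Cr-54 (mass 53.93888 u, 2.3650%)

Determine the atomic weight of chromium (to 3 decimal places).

Weight each isotope mass by its fractional abundance: 0.043450 × 49.94604 + 0.837890 × 51.94051 + 0.095010 × 52.94065 + 0.023650 × 53.93888
= 2.170155 + 43.520434 + 5.029891 + 1.275655 = 51.996135 u

51.996 u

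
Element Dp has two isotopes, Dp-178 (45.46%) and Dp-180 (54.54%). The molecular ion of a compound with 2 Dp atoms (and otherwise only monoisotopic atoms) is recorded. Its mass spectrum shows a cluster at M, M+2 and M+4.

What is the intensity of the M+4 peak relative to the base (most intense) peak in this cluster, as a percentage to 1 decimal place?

Binomial terms of (0.4546 + 0.5454)^2: M 0.2067, M+2 0.4959, M+4 0.2975 → M+2 is the base peak.
P(M+2) = C(2,1) × 0.4546^1 × 0.5454^1 = 2 × 0.4546 × 0.5454 = 0.495878 (base)
P(M+4) = C(2,2) × 0.4546^0 × 0.5454^2 = 1 × 1.0000 × 0.29746116 = 0.297461
Relative intensity = 0.297461 / 0.495878 × 100 = 60.0

60.0%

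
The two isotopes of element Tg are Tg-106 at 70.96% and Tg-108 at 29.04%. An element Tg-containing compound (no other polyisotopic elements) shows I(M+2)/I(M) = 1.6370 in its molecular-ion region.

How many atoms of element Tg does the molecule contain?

For n independent Tg atoms, I(M+2)/I(M) = n · (abundance Tg-108) / (abundance Tg-106) = n · 0.2904/0.7096.
n = 1.6370 × 0.7096/0.2904 = 4.00 ≈ 4

4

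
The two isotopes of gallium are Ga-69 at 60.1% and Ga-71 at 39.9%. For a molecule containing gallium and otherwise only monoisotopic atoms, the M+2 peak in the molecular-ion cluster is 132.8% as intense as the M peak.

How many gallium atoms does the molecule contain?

2

With n Ga atoms, P(M+2)/P(M) = C(n,1)·p^(n−1)q / p^n = n·q/p = n · 0.399/0.601.
n = 1.328 × 0.601/0.399 = 2.00 ≈ 2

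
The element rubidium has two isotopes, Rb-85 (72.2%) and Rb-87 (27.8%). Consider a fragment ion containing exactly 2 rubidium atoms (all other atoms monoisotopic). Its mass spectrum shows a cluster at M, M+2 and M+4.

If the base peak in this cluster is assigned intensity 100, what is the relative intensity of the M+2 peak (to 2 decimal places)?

Term probabilities: M 0.5213, M+2 0.4014, M+4 0.0773. Base peak = M.
P(M) = C(2,0) × 0.722^2 × 0.278^0 = 1 × 0.521284 × 1.0000 = 0.521284 (base)
P(M+2) = C(2,1) × 0.722^1 × 0.278^1 = 2 × 0.7220 × 0.2780 = 0.401432
Relative intensity = 0.401432 / 0.521284 × 100 = 77.01

77.01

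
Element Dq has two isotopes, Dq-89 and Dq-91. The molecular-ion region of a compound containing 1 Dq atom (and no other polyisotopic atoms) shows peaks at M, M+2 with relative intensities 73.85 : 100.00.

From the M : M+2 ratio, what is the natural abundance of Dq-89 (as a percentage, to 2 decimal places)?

42.48%

Let p = fractional abundance of Dq-89. I(M+2)/I(M) = [C(1,1)·p^0·(1−p)] / p^1 = 1·(1−p)/p = 100.00/73.85 = 1.3541
(1−p)/p = 1.3541/1 = 1.3541  ⇒  p = 1/(1 + 1.3541) = 0.4248
Dq-89: 42.48%, Dq-91: 57.52%.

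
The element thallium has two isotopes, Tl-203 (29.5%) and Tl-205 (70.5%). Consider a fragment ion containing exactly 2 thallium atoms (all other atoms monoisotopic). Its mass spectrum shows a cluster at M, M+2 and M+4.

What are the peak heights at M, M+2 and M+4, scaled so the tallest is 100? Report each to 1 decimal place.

17.5 : 83.7 : 100.0

Each Tl atom is independently Tl-203 (p = 0.295) or Tl-205 (q = 0.705); the cluster is the binomial expansion (p + q)^2.
P(M) = 0.295^2 = 0.087025
P(M+2) = 2 × 0.295^1 × 0.705^1 = 0.415950
P(M+4) = 0.705^2 = 0.497025
The M+4 peak is largest (0.497025); scaling to 100 gives 17.5 : 83.7 : 100.0.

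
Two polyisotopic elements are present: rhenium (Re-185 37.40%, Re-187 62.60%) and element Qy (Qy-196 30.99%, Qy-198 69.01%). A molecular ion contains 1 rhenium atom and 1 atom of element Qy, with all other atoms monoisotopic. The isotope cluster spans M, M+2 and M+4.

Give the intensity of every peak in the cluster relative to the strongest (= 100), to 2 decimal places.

25.64 : 100.00 : 95.56

Rhenium pattern (n=1): 0.3740 : 0.6260
Element Qy pattern (n=1): 0.3099 : 0.6901
Convolve the two distributions (both contribute in 2-u steps):
  M: 0.3740×0.3099 = 0.115903
  M+2: 0.3740×0.6901 + 0.6260×0.3099 = 0.452095
  M+4: 0.6260×0.6901 = 0.432003
Scale to base peak (0.452095) = 100: 25.64 : 100.00 : 95.56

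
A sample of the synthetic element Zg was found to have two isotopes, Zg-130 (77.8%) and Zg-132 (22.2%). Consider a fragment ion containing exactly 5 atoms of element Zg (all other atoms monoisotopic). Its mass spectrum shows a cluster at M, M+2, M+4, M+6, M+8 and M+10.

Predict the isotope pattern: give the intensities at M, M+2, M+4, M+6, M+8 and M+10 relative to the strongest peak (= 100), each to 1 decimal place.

Each Zg atom is independently Zg-130 (p = 0.778) or Zg-132 (q = 0.222); the cluster is the binomial expansion (p + q)^5.
P(M) = 0.778^5 = 0.285035
P(M+2) = 5 × 0.778^4 × 0.222^1 = 0.406669
P(M+4) = 10 × 0.778^3 × 0.222^2 = 0.232084
P(M+6) = 10 × 0.778^2 × 0.222^3 = 0.066224
P(M+8) = 5 × 0.778^1 × 0.222^4 = 0.009448
P(M+10) = 0.222^5 = 0.000539
The M+2 peak is largest (0.406669); scaling to 100 gives 70.1 : 100.0 : 57.1 : 16.3 : 2.3 : 0.1.

70.1 : 100.0 : 57.1 : 16.3 : 2.3 : 0.1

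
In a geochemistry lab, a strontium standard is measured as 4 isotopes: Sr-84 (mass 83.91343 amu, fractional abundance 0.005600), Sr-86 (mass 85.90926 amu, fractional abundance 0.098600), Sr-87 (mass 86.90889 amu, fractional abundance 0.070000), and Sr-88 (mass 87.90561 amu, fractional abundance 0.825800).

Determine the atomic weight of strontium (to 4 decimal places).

Ar = Σ fᵢ·mᵢ = 0.005600 × 83.91343 + 0.098600 × 85.90926 + 0.070000 × 86.90889 + 0.825800 × 87.90561
= 0.469915 + 8.470653 + 6.083622 + 72.592453 = 87.616643 amu

87.6166 amu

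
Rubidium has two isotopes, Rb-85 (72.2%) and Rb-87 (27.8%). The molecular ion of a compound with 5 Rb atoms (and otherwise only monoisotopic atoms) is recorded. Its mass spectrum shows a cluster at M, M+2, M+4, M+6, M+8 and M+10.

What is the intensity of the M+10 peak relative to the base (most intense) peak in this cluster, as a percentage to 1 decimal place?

(0.722 + 0.278)^5 gives M 0.1962, M+2 0.3777, M+4 0.2909, M+6 0.1120, M+8 0.0216, M+10 0.0017; the largest is M+2.
P(M+2) = C(5,1) × 0.722^4 × 0.278^1 = 5 × 0.27173701 × 0.2780 = 0.377714 (base)
P(M+10) = C(5,5) × 0.722^0 × 0.278^5 = 1 × 1.0000 × 0.00166044 = 0.001660
Relative intensity = 0.001660 / 0.377714 × 100 = 0.4

0.4%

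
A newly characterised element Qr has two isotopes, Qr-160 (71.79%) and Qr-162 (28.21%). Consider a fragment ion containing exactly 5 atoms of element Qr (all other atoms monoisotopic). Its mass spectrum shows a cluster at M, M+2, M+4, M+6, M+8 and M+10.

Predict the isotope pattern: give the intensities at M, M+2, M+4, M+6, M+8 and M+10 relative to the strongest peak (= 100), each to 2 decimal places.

Each Qr atom is independently Qr-160 (p = 0.7179) or Qr-162 (q = 0.2821); the cluster is the binomial expansion (p + q)^5.
P(M) = 0.7179^5 = 0.190686
P(M+2) = 5 × 0.7179^4 × 0.2821^1 = 0.374653
P(M+4) = 10 × 0.7179^3 × 0.2821^2 = 0.294441
P(M+6) = 10 × 0.7179^2 × 0.2821^3 = 0.115701
P(M+8) = 5 × 0.7179^1 × 0.2821^4 = 0.022732
P(M+10) = 0.2821^5 = 0.001787
The M+2 peak is largest (0.374653); scaling to 100 gives 50.90 : 100.00 : 78.59 : 30.88 : 6.07 : 0.48.

50.90 : 100.00 : 78.59 : 30.88 : 6.07 : 0.48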